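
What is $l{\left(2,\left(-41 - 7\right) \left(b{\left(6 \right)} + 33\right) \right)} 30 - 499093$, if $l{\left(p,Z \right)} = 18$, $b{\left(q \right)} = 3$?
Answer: $-498553$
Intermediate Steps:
$l{\left(2,\left(-41 - 7\right) \left(b{\left(6 \right)} + 33\right) \right)} 30 - 499093 = 18 \cdot 30 - 499093 = 540 - 499093 = -498553$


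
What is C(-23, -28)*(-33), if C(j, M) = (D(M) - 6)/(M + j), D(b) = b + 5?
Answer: -319/17 ≈ -18.765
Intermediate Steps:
D(b) = 5 + b
C(j, M) = (-1 + M)/(M + j) (C(j, M) = ((5 + M) - 6)/(M + j) = (-1 + M)/(M + j))
C(-23, -28)*(-33) = ((-1 - 28)/(-28 - 23))*(-33) = (-29/(-51))*(-33) = -1/51*(-29)*(-33) = (29/51)*(-33) = -319/17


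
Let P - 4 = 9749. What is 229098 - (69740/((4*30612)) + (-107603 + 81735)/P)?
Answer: 22799951345863/99519612 ≈ 2.2910e+5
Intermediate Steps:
P = 9753 (P = 4 + 9749 = 9753)
229098 - (69740/((4*30612)) + (-107603 + 81735)/P) = 229098 - (69740/((4*30612)) + (-107603 + 81735)/9753) = 229098 - (69740/122448 - 25868*1/9753) = 229098 - (69740*(1/122448) - 25868/9753) = 229098 - (17435/30612 - 25868/9753) = 229098 - 1*(-207275887/99519612) = 229098 + 207275887/99519612 = 22799951345863/99519612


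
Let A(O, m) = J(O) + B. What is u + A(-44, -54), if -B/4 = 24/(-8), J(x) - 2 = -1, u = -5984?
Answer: -5971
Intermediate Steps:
J(x) = 1 (J(x) = 2 - 1 = 1)
B = 12 (B = -96/(-8) = -96*(-1)/8 = -4*(-3) = 12)
A(O, m) = 13 (A(O, m) = 1 + 12 = 13)
u + A(-44, -54) = -5984 + 13 = -5971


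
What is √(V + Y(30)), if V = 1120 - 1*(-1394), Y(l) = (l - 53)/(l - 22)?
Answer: √40178/4 ≈ 50.111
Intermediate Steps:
Y(l) = (-53 + l)/(-22 + l)
V = 2514 (V = 1120 + 1394 = 2514)
√(V + Y(30)) = √(2514 + (-53 + 30)/(-22 + 30)) = √(2514 - 23/8) = √(20089/8) = √40178/4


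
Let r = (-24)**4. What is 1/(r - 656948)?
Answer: -1/325172 ≈ -3.0753e-6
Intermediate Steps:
r = 331776
1/(r - 656948) = 1/(331776 - 656948) = 1/(-325172) = -1/325172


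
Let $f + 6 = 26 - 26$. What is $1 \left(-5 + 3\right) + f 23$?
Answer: $-140$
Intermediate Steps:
$f = -6$ ($f = -6 + \left(26 - 26\right) = -6 + 0 = -6$)
$1 \left(-5 + 3\right) + f 23 = 1 \left(-5 + 3\right) - 138 = 1 \left(-2\right) - 138 = -2 - 138 = -140$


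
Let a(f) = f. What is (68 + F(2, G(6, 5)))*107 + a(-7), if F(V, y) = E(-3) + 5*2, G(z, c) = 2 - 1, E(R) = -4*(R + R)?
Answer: 10907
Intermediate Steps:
E(R) = -8*R
G(z, c) = 1
F(V, y) = 34 (F(V, y) = -8*(-3) + 5*2 = 24 + 10 = 34)
(68 + F(2, G(6, 5)))*107 + a(-7) = (68 + 34)*107 - 7 = 102*107 - 7 = 10914 - 7 = 10907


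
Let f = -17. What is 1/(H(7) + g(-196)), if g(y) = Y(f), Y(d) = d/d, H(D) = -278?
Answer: -1/277 ≈ -0.0036101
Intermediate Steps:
Y(d) = 1
g(y) = 1
1/(H(7) + g(-196)) = 1/(-278 + 1) = 1/(-277) = -1/277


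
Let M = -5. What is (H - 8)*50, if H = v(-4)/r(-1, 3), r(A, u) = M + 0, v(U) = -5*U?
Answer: -600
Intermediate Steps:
r(A, u) = -5 (r(A, u) = -5 + 0 = -5)
H = -4 (H = -5*(-4)/(-5) = 20*(-1/5) = -4)
(H - 8)*50 = (-4 - 8)*50 = -12*50 = -600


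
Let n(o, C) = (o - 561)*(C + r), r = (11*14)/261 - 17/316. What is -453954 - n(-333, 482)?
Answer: -310200493/13746 ≈ -22567.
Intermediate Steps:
r = 44227/82476 (r = 154*(1/261) - 17*1/316 = 154/261 - 17/316 = 44227/82476 ≈ 0.53624)
n(o, C) = (-561 + o)*(44227/82476 + C) (n(o, C) = (o - 561)*(C + 44227/82476) = (-561 + o)*(44227/82476 + C))
-453954 - n(-333, 482) = -453954 - (-8270449/27492 - 561*482 + (44227/82476)*(-333) + 482*(-333)) = -453954 - (-8270449/27492 - 270402 - 1636399/9164 - 160506) = -453954 - 1*(-5929851191/13746) = -453954 + 5929851191/13746 = -310200493/13746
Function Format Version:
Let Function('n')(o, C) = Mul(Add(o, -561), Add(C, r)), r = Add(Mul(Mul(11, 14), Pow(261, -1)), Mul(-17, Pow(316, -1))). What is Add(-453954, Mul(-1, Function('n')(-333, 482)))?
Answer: Rational(-310200493, 13746) ≈ -22567.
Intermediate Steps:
r = Rational(44227, 82476) (r = Add(Mul(154, Rational(1, 261)), Mul(-17, Rational(1, 316))) = Add(Rational(154, 261), Rational(-17, 316)) = Rational(44227, 82476) ≈ 0.53624)
Function('n')(o, C) = Mul(Add(-561, o), Add(Rational(44227, 82476), C)) (Function('n')(o, C) = Mul(Add(o, -561), Add(C, Rational(44227, 82476))) = Mul(Add(-561, o), Add(Rational(44227, 82476), C)))
Add(-453954, Mul(-1, Function('n')(-333, 482))) = Add(-453954, Mul(-1, Add(Rational(-8270449, 27492), Mul(-561, 482), Mul(Rational(44227, 82476), -333), Mul(482, -333)))) = Add(-453954, Mul(-1, Add(Rational(-8270449, 27492), -270402, Rational(-1636399, 9164), -160506))) = Add(-453954, Mul(-1, Rational(-5929851191, 13746))) = Add(-453954, Rational(5929851191, 13746)) = Rational(-310200493, 13746)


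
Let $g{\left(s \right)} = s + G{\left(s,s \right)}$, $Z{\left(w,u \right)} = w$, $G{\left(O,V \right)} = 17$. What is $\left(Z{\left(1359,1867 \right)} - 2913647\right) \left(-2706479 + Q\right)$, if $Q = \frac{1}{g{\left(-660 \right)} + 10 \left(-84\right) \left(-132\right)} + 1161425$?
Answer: $\frac{496027059794789536}{110237} \approx 4.4996 \cdot 10^{12}$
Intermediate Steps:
$g{\left(s \right)} = 17 + s$ ($g{\left(s \right)} = s + 17 = 17 + s$)
$Q = \frac{128032007726}{110237}$ ($Q = \frac{1}{\left(17 - 660\right) + 10 \left(-84\right) \left(-132\right)} + 1161425 = \frac{1}{-643 - -110880} + 1161425 = \frac{1}{-643 + 110880} + 1161425 = \frac{1}{110237} + 1161425 = \frac{128032007726}{110237} \approx 1.1614 \cdot 10^{6}$)
$\left(Z{\left(1359,1867 \right)} - 2913647\right) \left(-2706479 + Q\right) = \left(1359 - 2913647\right) \left(-2706479 + \frac{128032007726}{110237}\right) = \left(-2912288\right) \left(- \frac{170322117797}{110237}\right) = \frac{496027059794789536}{110237}$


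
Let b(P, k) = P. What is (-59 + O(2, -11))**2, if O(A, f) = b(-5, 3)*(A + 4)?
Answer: 7921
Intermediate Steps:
O(A, f) = -20 - 5*A (O(A, f) = -5*(A + 4) = -5*(4 + A) = -20 - 5*A)
(-59 + O(2, -11))**2 = (-59 + (-20 - 5*2))**2 = (-59 + (-20 - 10))**2 = (-59 - 30)**2 = (-89)**2 = 7921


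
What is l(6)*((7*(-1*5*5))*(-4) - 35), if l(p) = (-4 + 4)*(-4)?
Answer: 0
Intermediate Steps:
l(p) = 0 (l(p) = 0*(-4) = 0)
l(6)*((7*(-1*5*5))*(-4) - 35) = 0*((7*(-1*5*5))*(-4) - 35) = 0*((7*(-5*5))*(-4) - 35) = 0*((7*(-25))*(-4) - 35) = 0*(-175*(-4) - 35) = 0*(700 - 35) = 0*665 = 0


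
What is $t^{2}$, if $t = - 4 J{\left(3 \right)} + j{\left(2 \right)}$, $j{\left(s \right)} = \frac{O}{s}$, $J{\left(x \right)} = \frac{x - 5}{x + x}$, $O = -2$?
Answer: $\frac{1}{9} \approx 0.11111$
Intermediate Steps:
$J{\left(x \right)} = \frac{-5 + x}{2 x}$
$j{\left(s \right)} = - \frac{2}{s}$
$t = \frac{1}{3}$ ($t = - 4 \frac{-5 + 3}{2 \cdot 3} - \frac{2}{2} = - 4 \cdot \frac{1}{2} \cdot \frac{1}{3} \left(-2\right) - 1 = \left(-4\right) \left(- \frac{1}{3}\right) - 1 = \frac{4}{3} - 1 = \frac{1}{3} \approx 0.33333$)
$t^{2} = \left(\frac{1}{3}\right)^{2} = \frac{1}{9}$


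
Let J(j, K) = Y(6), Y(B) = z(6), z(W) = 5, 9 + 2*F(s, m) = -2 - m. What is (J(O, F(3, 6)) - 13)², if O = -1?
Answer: 64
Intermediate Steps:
F(s, m) = -11/2 - m/2 (F(s, m) = -9/2 + (-2 - m)/2 = -9/2 + (-1 - m/2) = -11/2 - m/2)
Y(B) = 5
J(j, K) = 5
(J(O, F(3, 6)) - 13)² = (5 - 13)² = (-8)² = 64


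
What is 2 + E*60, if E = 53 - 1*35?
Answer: 1082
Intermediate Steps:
E = 18 (E = 53 - 35 = 18)
2 + E*60 = 2 + 18*60 = 2 + 1080 = 1082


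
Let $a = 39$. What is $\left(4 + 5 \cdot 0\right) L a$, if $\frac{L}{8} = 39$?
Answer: $48672$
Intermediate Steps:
$L = 312$ ($L = 8 \cdot 39 = 312$)
$\left(4 + 5 \cdot 0\right) L a = \left(4 + 5 \cdot 0\right) 312 \cdot 39 = \left(4 + 0\right) 312 \cdot 39 = 4 \cdot 312 \cdot 39 = 1248 \cdot 39 = 48672$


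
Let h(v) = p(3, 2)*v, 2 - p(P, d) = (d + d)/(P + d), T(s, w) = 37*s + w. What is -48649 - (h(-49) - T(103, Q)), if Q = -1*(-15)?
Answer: -223821/5 ≈ -44764.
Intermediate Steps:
Q = 15
T(s, w) = w + 37*s
p(P, d) = 2 - 2*d/(P + d) (p(P, d) = 2 - (d + d)/(P + d) = 2 - 2*d/(P + d))
h(v) = 6*v/5 (h(v) = (2*3/(3 + 2))*v = (2*3/5)*v = (2*3*(⅕))*v = 6*v/5)
-48649 - (h(-49) - T(103, Q)) = -48649 - ((6/5)*(-49) - (15 + 37*103)) = -48649 - (-294/5 - (15 + 3811)) = -48649 - (-294/5 - 1*3826) = -48649 - (-294/5 - 3826) = -48649 - 1*(-19424/5) = -48649 + 19424/5 = -223821/5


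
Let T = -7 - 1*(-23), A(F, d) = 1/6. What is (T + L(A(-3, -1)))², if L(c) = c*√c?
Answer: (576 + √6)²/1296 ≈ 258.18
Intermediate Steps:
A(F, d) = ⅙
L(c) = c^(3/2)
T = 16 (T = -7 + 23 = 16)
(T + L(A(-3, -1)))² = (16 + (⅙)^(3/2))² = (16 + √6/36)²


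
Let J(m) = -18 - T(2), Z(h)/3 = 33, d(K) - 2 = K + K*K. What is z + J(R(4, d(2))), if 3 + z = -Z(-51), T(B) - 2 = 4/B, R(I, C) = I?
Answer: -124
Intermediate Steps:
d(K) = 2 + K + K² (d(K) = 2 + (K + K*K) = 2 + (K + K²) = 2 + K + K²)
Z(h) = 99 (Z(h) = 3*33 = 99)
T(B) = 2 + 4/B
z = -102 (z = -3 - 1*99 = -3 - 99 = -102)
J(m) = -22 (J(m) = -18 - (2 + 4/2) = -18 - (2 + 4*(½)) = -18 - (2 + 2) = -18 - 1*4 = -18 - 4 = -22)
z + J(R(4, d(2))) = -102 - 22 = -124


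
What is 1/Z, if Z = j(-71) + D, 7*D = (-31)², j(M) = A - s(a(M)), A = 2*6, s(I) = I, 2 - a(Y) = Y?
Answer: 7/534 ≈ 0.013109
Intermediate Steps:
a(Y) = 2 - Y
A = 12
j(M) = 10 + M (j(M) = 12 - (2 - M) = 12 + (-2 + M) = 10 + M)
D = 961/7 (D = (⅐)*(-31)² = (⅐)*961 = 961/7 ≈ 137.29)
Z = 534/7 (Z = (10 - 71) + 961/7 = -61 + 961/7 = 534/7 ≈ 76.286)
1/Z = 1/(534/7) = 7/534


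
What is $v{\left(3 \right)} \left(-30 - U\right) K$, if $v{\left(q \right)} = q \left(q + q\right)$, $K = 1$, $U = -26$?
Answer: $-72$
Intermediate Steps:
$v{\left(q \right)} = 2 q^{2}$ ($v{\left(q \right)} = q 2 q = 2 q^{2}$)
$v{\left(3 \right)} \left(-30 - U\right) K = 2 \cdot 3^{2} \left(-30 - -26\right) 1 = 2 \cdot 9 \left(-30 + 26\right) 1 = 18 \left(-4\right) 1 = \left(-72\right) 1 = -72$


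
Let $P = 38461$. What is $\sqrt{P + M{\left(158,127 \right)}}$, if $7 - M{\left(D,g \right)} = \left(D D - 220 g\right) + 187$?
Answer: $\sqrt{41257} \approx 203.12$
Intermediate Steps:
$M{\left(D,g \right)} = -180 - D^{2} + 220 g$ ($M{\left(D,g \right)} = 7 - \left(\left(D D - 220 g\right) + 187\right) = 7 - \left(\left(D^{2} - 220 g\right) + 187\right) = 7 - \left(187 + D^{2} - 220 g\right) = -180 - D^{2} + 220 g$)
$\sqrt{P + M{\left(158,127 \right)}} = \sqrt{38461 - -2796} = \sqrt{38461 + 2796} = \sqrt{41257}$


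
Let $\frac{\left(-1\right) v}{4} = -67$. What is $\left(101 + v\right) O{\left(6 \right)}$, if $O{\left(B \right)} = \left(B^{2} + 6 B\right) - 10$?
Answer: $22878$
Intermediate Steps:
$v = 268$ ($v = \left(-4\right) \left(-67\right) = 268$)
$O{\left(B \right)} = -10 + B^{2} + 6 B$
$\left(101 + v\right) O{\left(6 \right)} = \left(101 + 268\right) \left(-10 + 6^{2} + 6 \cdot 6\right) = 369 \left(-10 + 36 + 36\right) = 369 \cdot 62 = 22878$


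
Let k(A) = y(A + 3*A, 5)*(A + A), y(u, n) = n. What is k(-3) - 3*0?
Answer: -30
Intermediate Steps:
k(A) = 10*A (k(A) = 5*(A + A) = 5*(2*A) = 10*A)
k(-3) - 3*0 = 10*(-3) - 3*0 = -30 + 0 = -30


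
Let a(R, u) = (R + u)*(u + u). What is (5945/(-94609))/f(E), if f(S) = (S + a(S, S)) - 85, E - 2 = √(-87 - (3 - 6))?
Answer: 5945*I/(94609*(34*√21 + 403*I)) ≈ 0.00013565 + 5.2444e-5*I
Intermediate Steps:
a(R, u) = 2*u*(R + u) (a(R, u) = (R + u)*(2*u) = 2*u*(R + u))
E = 2 + 2*I*√21 (E = 2 + √(-87 - (3 - 6)) = 2 + √(-87 - 1*(-3)) = 2 + √(-87 + 3) = 2 + √(-84) = 2 + 2*I*√21 ≈ 2.0 + 9.1651*I)
f(S) = -85 + S + 4*S² (f(S) = (S + 2*S*(S + S)) - 85 = (S + 2*S*(2*S)) - 85 = (S + 4*S²) - 85 = -85 + S + 4*S²)
(5945/(-94609))/f(E) = (5945/(-94609))/(-85 + (2 + 2*I*√21) + 4*(2 + 2*I*√21)²) = (5945*(-1/94609))/(-83 + 4*(2 + 2*I*√21)² + 2*I*√21) = -5945/(94609*(-83 + 4*(2 + 2*I*√21)² + 2*I*√21))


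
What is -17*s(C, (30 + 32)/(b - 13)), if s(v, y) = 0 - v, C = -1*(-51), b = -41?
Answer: 867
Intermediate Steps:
C = 51
s(v, y) = -v
-17*s(C, (30 + 32)/(b - 13)) = -(-17)*51 = -17*(-51) = 867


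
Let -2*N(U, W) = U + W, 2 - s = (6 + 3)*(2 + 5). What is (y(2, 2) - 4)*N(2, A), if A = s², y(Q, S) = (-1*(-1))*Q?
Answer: 3723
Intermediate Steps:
y(Q, S) = Q (y(Q, S) = 1*Q = Q)
s = -61 (s = 2 - (6 + 3)*(2 + 5) = 2 - 9*7 = 2 - 1*63 = 2 - 63 = -61)
A = 3721 (A = (-61)² = 3721)
N(U, W) = -U/2 - W/2 (N(U, W) = -(U + W)/2 = -U/2 - W/2)
(y(2, 2) - 4)*N(2, A) = (2 - 4)*(-½*2 - ½*3721) = -2*(-1 - 3721/2) = -2*(-3723/2) = 3723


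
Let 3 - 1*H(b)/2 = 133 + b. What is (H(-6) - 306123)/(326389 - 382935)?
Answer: 306371/56546 ≈ 5.4181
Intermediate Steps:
H(b) = -260 - 2*b (H(b) = 6 - 2*(133 + b) = 6 + (-266 - 2*b) = -260 - 2*b)
(H(-6) - 306123)/(326389 - 382935) = ((-260 - 2*(-6)) - 306123)/(326389 - 382935) = ((-260 + 12) - 306123)/(-56546) = (-248 - 306123)*(-1/56546) = -306371*(-1/56546) = 306371/56546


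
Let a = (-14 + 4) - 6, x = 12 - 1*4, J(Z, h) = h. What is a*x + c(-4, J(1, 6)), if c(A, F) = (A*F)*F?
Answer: -272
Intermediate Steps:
x = 8 (x = 12 - 4 = 8)
c(A, F) = A*F²
a = -16 (a = -10 - 6 = -16)
a*x + c(-4, J(1, 6)) = -16*8 - 4*6² = -128 - 4*36 = -128 - 144 = -272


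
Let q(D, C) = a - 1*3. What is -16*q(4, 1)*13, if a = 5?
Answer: -416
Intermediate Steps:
q(D, C) = 2 (q(D, C) = 5 - 1*3 = 5 - 3 = 2)
-16*q(4, 1)*13 = -16*2*13 = -32*13 = -416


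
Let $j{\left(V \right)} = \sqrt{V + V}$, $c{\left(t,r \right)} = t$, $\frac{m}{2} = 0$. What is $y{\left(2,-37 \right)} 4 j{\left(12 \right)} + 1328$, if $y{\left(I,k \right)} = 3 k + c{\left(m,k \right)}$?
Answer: $1328 - 888 \sqrt{6} \approx -847.15$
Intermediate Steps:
$m = 0$ ($m = 2 \cdot 0 = 0$)
$j{\left(V \right)} = \sqrt{2} \sqrt{V}$ ($j{\left(V \right)} = \sqrt{2 V} = \sqrt{2} \sqrt{V}$)
$y{\left(I,k \right)} = 3 k$ ($y{\left(I,k \right)} = 3 k + 0 = 3 k$)
$y{\left(2,-37 \right)} 4 j{\left(12 \right)} + 1328 = 3 \left(-37\right) 4 \sqrt{2} \sqrt{12} + 1328 = - 111 \cdot 4 \sqrt{2} \cdot 2 \sqrt{3} + 1328 = - 111 \cdot 4 \cdot 2 \sqrt{6} + 1328 = - 111 \cdot 8 \sqrt{6} + 1328 = - 888 \sqrt{6} + 1328 = 1328 - 888 \sqrt{6}$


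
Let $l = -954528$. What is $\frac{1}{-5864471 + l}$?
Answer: $- \frac{1}{6818999} \approx -1.4665 \cdot 10^{-7}$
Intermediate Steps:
$\frac{1}{-5864471 + l} = \frac{1}{-5864471 - 954528} = \frac{1}{-6818999} = - \frac{1}{6818999}$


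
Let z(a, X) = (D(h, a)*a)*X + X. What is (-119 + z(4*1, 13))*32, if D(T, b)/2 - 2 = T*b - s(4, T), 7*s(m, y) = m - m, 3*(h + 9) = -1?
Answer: -362944/3 ≈ -1.2098e+5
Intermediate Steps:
h = -28/3 (h = -9 + (⅓)*(-1) = -9 - ⅓ = -28/3 ≈ -9.3333)
s(m, y) = 0 (s(m, y) = (m - m)/7 = (⅐)*0 = 0)
D(T, b) = 4 + 2*T*b (D(T, b) = 4 + 2*(T*b - 1*0) = 4 + 2*(T*b + 0) = 4 + 2*(T*b) = 4 + 2*T*b)
z(a, X) = X + X*a*(4 - 56*a/3) (z(a, X) = ((4 + 2*(-28/3)*a)*a)*X + X = ((4 - 56*a/3)*a)*X + X = (a*(4 - 56*a/3))*X + X = X*a*(4 - 56*a/3) + X = X + X*a*(4 - 56*a/3))
(-119 + z(4*1, 13))*32 = (-119 + (⅓)*13*(3 - 56*(4*1)² + 12*(4*1)))*32 = (-119 + (⅓)*13*(3 - 56*4² + 12*4))*32 = (-119 + (⅓)*13*(3 - 56*16 + 48))*32 = (-119 + (⅓)*13*(3 - 896 + 48))*32 = (-119 + (⅓)*13*(-845))*32 = (-119 - 10985/3)*32 = -11342/3*32 = -362944/3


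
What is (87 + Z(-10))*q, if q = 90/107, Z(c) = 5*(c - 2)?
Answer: 2430/107 ≈ 22.710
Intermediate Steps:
Z(c) = -10 + 5*c (Z(c) = 5*(-2 + c) = -10 + 5*c)
q = 90/107 (q = 90*(1/107) = 90/107 ≈ 0.84112)
(87 + Z(-10))*q = (87 + (-10 + 5*(-10)))*(90/107) = (87 + (-10 - 50))*(90/107) = (87 - 60)*(90/107) = 27*(90/107) = 2430/107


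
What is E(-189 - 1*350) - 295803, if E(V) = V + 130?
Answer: -296212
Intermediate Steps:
E(V) = 130 + V
E(-189 - 1*350) - 295803 = (130 + (-189 - 1*350)) - 295803 = (130 + (-189 - 350)) - 295803 = (130 - 539) - 295803 = -409 - 295803 = -296212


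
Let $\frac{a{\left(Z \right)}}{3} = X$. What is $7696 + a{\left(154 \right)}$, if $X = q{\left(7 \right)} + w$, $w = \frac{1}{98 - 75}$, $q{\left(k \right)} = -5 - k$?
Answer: $\frac{176183}{23} \approx 7660.1$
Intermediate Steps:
$w = \frac{1}{23} \approx 0.043478$
$X = - \frac{275}{23}$ ($X = \left(-5 - 7\right) + \frac{1}{23} = -12 + \frac{1}{23} = - \frac{275}{23} \approx -11.957$)
$a{\left(Z \right)} = - \frac{825}{23}$ ($a{\left(Z \right)} = 3 \left(- \frac{275}{23}\right) = - \frac{825}{23}$)
$7696 + a{\left(154 \right)} = 7696 - \frac{825}{23} = \frac{176183}{23}$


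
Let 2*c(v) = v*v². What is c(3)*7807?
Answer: 210789/2 ≈ 1.0539e+5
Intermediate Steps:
c(v) = v³/2 (c(v) = (v*v²)/2 = v³/2)
c(3)*7807 = ((½)*3³)*7807 = ((½)*27)*7807 = (27/2)*7807 = 210789/2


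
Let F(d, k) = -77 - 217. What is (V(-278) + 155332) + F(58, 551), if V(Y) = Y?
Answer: 154760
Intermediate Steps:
F(d, k) = -294
(V(-278) + 155332) + F(58, 551) = (-278 + 155332) - 294 = 155054 - 294 = 154760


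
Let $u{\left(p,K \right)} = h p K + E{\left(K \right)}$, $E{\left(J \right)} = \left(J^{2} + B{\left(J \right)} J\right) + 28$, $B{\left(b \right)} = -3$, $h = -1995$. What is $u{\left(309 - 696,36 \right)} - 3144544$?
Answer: $24651012$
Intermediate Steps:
$E{\left(J \right)} = 28 + J^{2} - 3 J$ ($E{\left(J \right)} = \left(J^{2} - 3 J\right) + 28 = 28 + J^{2} - 3 J$)
$u{\left(p,K \right)} = 28 + K^{2} - 3 K - 1995 K p$ ($u{\left(p,K \right)} = - 1995 p K + \left(28 + K^{2} - 3 K\right) = - 1995 K p + \left(28 + K^{2} - 3 K\right) = 28 + K^{2} - 3 K - 1995 K p$)
$u{\left(309 - 696,36 \right)} - 3144544 = \left(28 + 36^{2} - 108 - 71820 \left(309 - 696\right)\right) - 3144544 = \left(28 + 1296 - 108 - 71820 \left(309 - 696\right)\right) - 3144544 = \left(28 + 1296 - 108 - 71820 \left(-387\right)\right) - 3144544 = \left(28 + 1296 - 108 + 27794340\right) - 3144544 = 27795556 - 3144544 = 24651012$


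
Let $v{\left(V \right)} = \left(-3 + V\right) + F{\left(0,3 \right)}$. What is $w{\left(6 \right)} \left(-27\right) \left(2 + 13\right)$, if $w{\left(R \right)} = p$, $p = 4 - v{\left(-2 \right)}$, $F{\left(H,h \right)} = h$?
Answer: $-2430$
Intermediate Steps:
$v{\left(V \right)} = V$ ($v{\left(V \right)} = \left(-3 + V\right) + 3 = V$)
$p = 6$ ($p = 4 - -2 = 4 + 2 = 6$)
$w{\left(R \right)} = 6$
$w{\left(6 \right)} \left(-27\right) \left(2 + 13\right) = 6 \left(-27\right) \left(2 + 13\right) = \left(-162\right) 15 = -2430$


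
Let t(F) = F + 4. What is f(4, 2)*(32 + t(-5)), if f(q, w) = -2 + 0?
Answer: -62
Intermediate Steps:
t(F) = 4 + F
f(q, w) = -2
f(4, 2)*(32 + t(-5)) = -2*(32 + (4 - 5)) = -2*(32 - 1) = -2*31 = -62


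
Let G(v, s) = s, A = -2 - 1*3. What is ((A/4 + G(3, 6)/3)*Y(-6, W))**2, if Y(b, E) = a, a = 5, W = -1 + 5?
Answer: 225/16 ≈ 14.063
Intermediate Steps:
A = -5 (A = -2 - 3 = -5)
W = 4
Y(b, E) = 5
((A/4 + G(3, 6)/3)*Y(-6, W))**2 = ((-5/4 + 6/3)*5)**2 = ((-5*1/4 + 6*(1/3))*5)**2 = ((-5/4 + 2)*5)**2 = ((3/4)*5)**2 = (15/4)**2 = 225/16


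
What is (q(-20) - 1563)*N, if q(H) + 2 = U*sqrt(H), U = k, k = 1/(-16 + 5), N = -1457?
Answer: 2280205 + 2914*I*sqrt(5)/11 ≈ 2.2802e+6 + 592.35*I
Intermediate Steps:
k = -1/11 (k = 1/(-11) = -1/11 ≈ -0.090909)
U = -1/11 ≈ -0.090909
q(H) = -2 - sqrt(H)/11
(q(-20) - 1563)*N = ((-2 - 2*I*sqrt(5)/11) - 1563)*(-1457) = (-1565 - 2*I*sqrt(5)/11)*(-1457) = 2280205 + 2914*I*sqrt(5)/11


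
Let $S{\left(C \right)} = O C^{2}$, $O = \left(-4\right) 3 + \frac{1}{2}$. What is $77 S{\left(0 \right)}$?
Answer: $0$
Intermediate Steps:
$O = - \frac{23}{2}$ ($O = -12 + \frac{1}{2} = - \frac{23}{2} \approx -11.5$)
$S{\left(C \right)} = - \frac{23 C^{2}}{2}$
$77 S{\left(0 \right)} = 77 \left(- \frac{23 \cdot 0^{2}}{2}\right) = 77 \left(\left(- \frac{23}{2}\right) 0\right) = 77 \cdot 0 = 0$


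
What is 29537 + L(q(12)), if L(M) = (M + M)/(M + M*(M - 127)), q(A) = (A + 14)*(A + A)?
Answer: 7354714/249 ≈ 29537.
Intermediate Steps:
q(A) = 2*A*(14 + A) (q(A) = (14 + A)*(2*A) = 2*A*(14 + A))
L(M) = 2*M/(M + M*(-127 + M)) (L(M) = (2*M)/(M + M*(-127 + M)) = 2*M/(M + M*(-127 + M)))
29537 + L(q(12)) = 29537 + 2/(-126 + 2*12*(14 + 12)) = 29537 + 2/(-126 + 2*12*26) = 29537 + 2/(-126 + 624) = 29537 + 2/498 = 29537 + 2*(1/498) = 29537 + 1/249 = 7354714/249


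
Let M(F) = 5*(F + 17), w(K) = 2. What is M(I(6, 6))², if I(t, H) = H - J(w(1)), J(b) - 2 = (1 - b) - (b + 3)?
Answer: 18225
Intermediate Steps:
J(b) = -2*b (J(b) = 2 + ((1 - b) - (b + 3)) = 2 + ((1 - b) - (3 + b)) = 2 + ((1 - b) + (-3 - b)) = 2 + (-2 - 2*b) = -2*b)
I(t, H) = 4 + H (I(t, H) = H - (-2)*2 = H - 1*(-4) = H + 4 = 4 + H)
M(F) = 85 + 5*F (M(F) = 5*(17 + F) = 85 + 5*F)
M(I(6, 6))² = (85 + 5*(4 + 6))² = (85 + 5*10)² = (85 + 50)² = 135² = 18225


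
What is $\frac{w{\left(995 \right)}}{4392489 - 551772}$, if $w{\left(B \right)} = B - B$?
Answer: $0$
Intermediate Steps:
$w{\left(B \right)} = 0$
$\frac{w{\left(995 \right)}}{4392489 - 551772} = \frac{0}{4392489 - 551772} = \frac{0}{3840717} = 0 \cdot \frac{1}{3840717} = 0$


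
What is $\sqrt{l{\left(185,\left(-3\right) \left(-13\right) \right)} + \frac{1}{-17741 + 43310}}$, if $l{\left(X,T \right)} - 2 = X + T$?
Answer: $\frac{\sqrt{16416988395}}{8523} \approx 15.033$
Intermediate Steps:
$l{\left(X,T \right)} = 2 + T + X$ ($l{\left(X,T \right)} = 2 + \left(X + T\right) = 2 + \left(T + X\right) = 2 + T + X$)
$\sqrt{l{\left(185,\left(-3\right) \left(-13\right) \right)} + \frac{1}{-17741 + 43310}} = \sqrt{\left(2 - -39 + 185\right) + \frac{1}{-17741 + 43310}} = \sqrt{\left(2 + 39 + 185\right) + \frac{1}{25569}} = \sqrt{226 + \frac{1}{25569}} = \sqrt{\frac{5778595}{25569}} = \frac{\sqrt{16416988395}}{8523}$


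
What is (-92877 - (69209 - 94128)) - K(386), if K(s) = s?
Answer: -68344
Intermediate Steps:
(-92877 - (69209 - 94128)) - K(386) = (-92877 - (69209 - 94128)) - 1*386 = (-92877 - 1*(-24919)) - 386 = (-92877 + 24919) - 386 = -67958 - 386 = -68344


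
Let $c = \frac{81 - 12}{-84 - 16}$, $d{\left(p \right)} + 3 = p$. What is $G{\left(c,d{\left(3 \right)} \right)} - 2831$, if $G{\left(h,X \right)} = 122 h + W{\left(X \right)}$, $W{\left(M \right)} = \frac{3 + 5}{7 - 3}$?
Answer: $- \frac{145659}{50} \approx -2913.2$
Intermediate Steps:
$d{\left(p \right)} = -3 + p$
$W{\left(M \right)} = 2$ ($W{\left(M \right)} = \frac{8}{4} = 8 \cdot \frac{1}{4} = 2$)
$c = - \frac{69}{100}$ ($c = \frac{69}{-100} = 69 \left(- \frac{1}{100}\right) = - \frac{69}{100} \approx -0.69$)
$G{\left(h,X \right)} = 2 + 122 h$ ($G{\left(h,X \right)} = 122 h + 2 = 2 + 122 h$)
$G{\left(c,d{\left(3 \right)} \right)} - 2831 = \left(2 + 122 \left(- \frac{69}{100}\right)\right) - 2831 = \left(2 - \frac{4209}{50}\right) - 2831 = - \frac{4109}{50} - 2831 = - \frac{145659}{50}$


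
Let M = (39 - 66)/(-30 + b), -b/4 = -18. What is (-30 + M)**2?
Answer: 184041/196 ≈ 938.98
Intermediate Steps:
b = 72 (b = -4*(-18) = 72)
M = -9/14 (M = (39 - 66)/(-30 + 72) = -27/42 = -27*1/42 = -9/14 ≈ -0.64286)
(-30 + M)**2 = (-30 - 9/14)**2 = (-429/14)**2 = 184041/196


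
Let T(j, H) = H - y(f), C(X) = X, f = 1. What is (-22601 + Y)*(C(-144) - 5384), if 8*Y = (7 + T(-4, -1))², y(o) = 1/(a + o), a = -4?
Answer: 1124195501/9 ≈ 1.2491e+8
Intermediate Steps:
y(o) = 1/(-4 + o)
T(j, H) = ⅓ + H (T(j, H) = H - 1/(-4 + 1) = H - 1/(-3) = H - 1*(-⅓) = H + ⅓ = ⅓ + H)
Y = 361/72 (Y = (7 + (⅓ - 1))²/8 = (7 - ⅔)²/8 = (19/3)²/8 = (⅛)*(361/9) = 361/72 ≈ 5.0139)
(-22601 + Y)*(C(-144) - 5384) = (-22601 + 361/72)*(-144 - 5384) = -1626911/72*(-5528) = 1124195501/9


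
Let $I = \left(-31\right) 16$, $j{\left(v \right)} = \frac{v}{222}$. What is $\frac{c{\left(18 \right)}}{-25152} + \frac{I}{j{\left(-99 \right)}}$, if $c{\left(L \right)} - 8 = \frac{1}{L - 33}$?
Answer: $\frac{4615893731}{4150080} \approx 1112.2$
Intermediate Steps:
$j{\left(v \right)} = \frac{v}{222}$ ($j{\left(v \right)} = v \frac{1}{222} = \frac{v}{222}$)
$I = -496$
$c{\left(L \right)} = 8 + \frac{1}{-33 + L}$ ($c{\left(L \right)} = 8 + \frac{1}{L - 33} = 8 + \frac{1}{-33 + L}$)
$\frac{c{\left(18 \right)}}{-25152} + \frac{I}{j{\left(-99 \right)}} = \frac{\frac{1}{-33 + 18} \left(-263 + 8 \cdot 18\right)}{-25152} - \frac{496}{\frac{1}{222} \left(-99\right)} = \frac{-263 + 144}{-15} \left(- \frac{1}{25152}\right) - \frac{496}{- \frac{33}{74}} = \left(- \frac{1}{15}\right) \left(-119\right) \left(- \frac{1}{25152}\right) - - \frac{36704}{33} = \frac{119}{15} \left(- \frac{1}{25152}\right) + \frac{36704}{33} = - \frac{119}{377280} + \frac{36704}{33} = \frac{4615893731}{4150080}$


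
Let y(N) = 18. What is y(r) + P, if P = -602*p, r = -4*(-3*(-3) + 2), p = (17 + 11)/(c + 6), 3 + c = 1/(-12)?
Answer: -28806/5 ≈ -5761.2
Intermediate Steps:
c = -37/12 (c = -3 + 1/(-12) = -3 - 1/12 = -37/12 ≈ -3.0833)
p = 48/5 (p = (17 + 11)/(-37/12 + 6) = 28/(35/12) = 28*(12/35) = 48/5 ≈ 9.6000)
r = -44 (r = -4*(9 + 2) = -4*11 = -44)
P = -28896/5 (P = -602*48/5 = -28896/5 ≈ -5779.2)
y(r) + P = 18 - 28896/5 = -28806/5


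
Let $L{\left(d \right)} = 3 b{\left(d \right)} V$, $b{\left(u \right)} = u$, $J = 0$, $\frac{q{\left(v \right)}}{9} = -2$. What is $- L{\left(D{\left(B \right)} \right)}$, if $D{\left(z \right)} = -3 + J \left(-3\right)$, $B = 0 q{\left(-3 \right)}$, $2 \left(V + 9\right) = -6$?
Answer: $-108$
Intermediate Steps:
$q{\left(v \right)} = -18$ ($q{\left(v \right)} = 9 \left(-2\right) = -18$)
$V = -12$ ($V = -9 + \frac{1}{2} \left(-6\right) = -9 - 3 = -12$)
$B = 0$ ($B = 0 \left(-18\right) = 0$)
$D{\left(z \right)} = -3$ ($D{\left(z \right)} = -3 + 0 \left(-3\right) = -3 + 0 = -3$)
$L{\left(d \right)} = - 36 d$ ($L{\left(d \right)} = 3 d \left(-12\right) = - 36 d$)
$- L{\left(D{\left(B \right)} \right)} = - \left(-36\right) \left(-3\right) = \left(-1\right) 108 = -108$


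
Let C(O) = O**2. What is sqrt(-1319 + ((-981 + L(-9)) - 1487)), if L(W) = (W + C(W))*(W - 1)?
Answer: I*sqrt(4507) ≈ 67.134*I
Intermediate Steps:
L(W) = (-1 + W)*(W + W**2) (L(W) = (W + W**2)*(W - 1) = (W + W**2)*(-1 + W) = (-1 + W)*(W + W**2))
sqrt(-1319 + ((-981 + L(-9)) - 1487)) = sqrt(-1319 + ((-981 + ((-9)**3 - 1*(-9))) - 1487)) = sqrt(-1319 + ((-981 + (-729 + 9)) - 1487)) = sqrt(-1319 + ((-981 - 720) - 1487)) = sqrt(-1319 + (-1701 - 1487)) = sqrt(-1319 - 3188) = sqrt(-4507) = I*sqrt(4507)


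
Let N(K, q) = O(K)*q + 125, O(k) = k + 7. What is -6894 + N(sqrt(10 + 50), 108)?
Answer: -6013 + 216*sqrt(15) ≈ -5176.4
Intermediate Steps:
O(k) = 7 + k
N(K, q) = 125 + q*(7 + K) (N(K, q) = (7 + K)*q + 125 = q*(7 + K) + 125 = 125 + q*(7 + K))
-6894 + N(sqrt(10 + 50), 108) = -6894 + (125 + 108*(7 + sqrt(10 + 50))) = -6894 + (125 + 108*(7 + sqrt(60))) = -6894 + (125 + 108*(7 + 2*sqrt(15))) = -6894 + (125 + (756 + 216*sqrt(15))) = -6894 + (881 + 216*sqrt(15)) = -6013 + 216*sqrt(15)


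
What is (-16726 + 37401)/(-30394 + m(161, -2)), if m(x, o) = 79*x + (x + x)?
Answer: -20675/17353 ≈ -1.1914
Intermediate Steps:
m(x, o) = 81*x (m(x, o) = 79*x + 2*x = 81*x)
(-16726 + 37401)/(-30394 + m(161, -2)) = (-16726 + 37401)/(-30394 + 81*161) = 20675/(-30394 + 13041) = 20675/(-17353) = 20675*(-1/17353) = -20675/17353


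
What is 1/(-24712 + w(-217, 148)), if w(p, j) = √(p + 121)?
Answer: -3089/76335380 - I*√6/152670760 ≈ -4.0466e-5 - 1.6044e-8*I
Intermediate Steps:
w(p, j) = √(121 + p)
1/(-24712 + w(-217, 148)) = 1/(-24712 + √(121 - 217)) = 1/(-24712 + √(-96)) = 1/(-24712 + 4*I*√6)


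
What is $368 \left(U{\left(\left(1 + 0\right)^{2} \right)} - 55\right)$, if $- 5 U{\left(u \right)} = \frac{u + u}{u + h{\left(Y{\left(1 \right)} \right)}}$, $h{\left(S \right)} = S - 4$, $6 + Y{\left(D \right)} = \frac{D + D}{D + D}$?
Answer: $- \frac{101108}{5} \approx -20222.0$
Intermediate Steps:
$Y{\left(D \right)} = -5$ ($Y{\left(D \right)} = -6 + \frac{D + D}{D + D} = -6 + \frac{2 D}{2 D} = -6 + 2 D \frac{1}{2 D} = -6 + 1 = -5$)
$h{\left(S \right)} = -4 + S$
$U{\left(u \right)} = - \frac{2 u}{5 \left(-9 + u\right)}$ ($U{\left(u \right)} = - \frac{\left(u + u\right) \frac{1}{u - 9}}{5} = - \frac{2 u \frac{1}{u - 9}}{5} = - \frac{2 u \frac{1}{-9 + u}}{5} = - \frac{2 u}{5 \left(-9 + u\right)}$)
$368 \left(U{\left(\left(1 + 0\right)^{2} \right)} - 55\right) = 368 \left(- \frac{2 \left(1 + 0\right)^{2}}{-45 + 5 \left(1 + 0\right)^{2}} - 55\right) = 368 \left(- \frac{2 \cdot 1^{2}}{-45 + 5 \cdot 1^{2}} - 55\right) = 368 \left(\left(-2\right) 1 \frac{1}{-45 + 5 \cdot 1} - 55\right) = 368 \left(\left(-2\right) 1 \frac{1}{-45 + 5} - 55\right) = 368 \left(\left(-2\right) 1 \frac{1}{-40} - 55\right) = 368 \left(\left(-2\right) 1 \left(- \frac{1}{40}\right) - 55\right) = 368 \left(\frac{1}{20} - 55\right) = 368 \left(- \frac{1099}{20}\right) = - \frac{101108}{5}$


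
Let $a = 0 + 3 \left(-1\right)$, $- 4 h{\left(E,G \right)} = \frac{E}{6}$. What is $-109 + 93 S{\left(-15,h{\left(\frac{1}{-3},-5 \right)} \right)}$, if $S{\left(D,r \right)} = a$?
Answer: $-388$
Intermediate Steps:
$h{\left(E,G \right)} = - \frac{E}{24}$ ($h{\left(E,G \right)} = - \frac{E \frac{1}{6}}{4} = - \frac{\frac{1}{6} E}{4} = - \frac{E}{24}$)
$a = -3$ ($a = 0 - 3 = -3$)
$S{\left(D,r \right)} = -3$
$-109 + 93 S{\left(-15,h{\left(\frac{1}{-3},-5 \right)} \right)} = -109 + 93 \left(-3\right) = -109 - 279 = -388$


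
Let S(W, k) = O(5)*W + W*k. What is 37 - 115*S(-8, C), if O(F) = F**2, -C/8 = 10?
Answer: -50563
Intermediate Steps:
C = -80 (C = -8*10 = -80)
S(W, k) = 25*W + W*k (S(W, k) = 5**2*W + W*k = 25*W + W*k)
37 - 115*S(-8, C) = 37 - (-920)*(25 - 80) = 37 - (-920)*(-55) = 37 - 115*440 = 37 - 50600 = -50563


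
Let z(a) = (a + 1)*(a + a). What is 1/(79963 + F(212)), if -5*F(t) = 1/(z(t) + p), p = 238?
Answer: 452750/36203248249 ≈ 1.2506e-5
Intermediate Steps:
z(a) = 2*a*(1 + a) (z(a) = (1 + a)*(2*a) = 2*a*(1 + a))
F(t) = -1/(5*(238 + 2*t*(1 + t))) (F(t) = -1/(5*(2*t*(1 + t) + 238)) = -1/(5*(238 + 2*t*(1 + t))))
1/(79963 + F(212)) = 1/(79963 - 1/(1190 + 10*212*(1 + 212))) = 1/(79963 - 1/(1190 + 10*212*213)) = 1/(79963 - 1/(1190 + 451560)) = 1/(79963 - 1/452750) = 1/(36203248249/452750) = 452750/36203248249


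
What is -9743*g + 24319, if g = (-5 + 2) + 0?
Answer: 53548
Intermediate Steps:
g = -3 (g = -3 + 0 = -3)
-9743*g + 24319 = -9743*(-3) + 24319 = 29229 + 24319 = 53548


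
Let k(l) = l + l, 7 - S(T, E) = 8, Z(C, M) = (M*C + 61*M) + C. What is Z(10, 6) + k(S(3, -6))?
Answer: 434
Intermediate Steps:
Z(C, M) = C + 61*M + C*M (Z(C, M) = (C*M + 61*M) + C = (61*M + C*M) + C = C + 61*M + C*M)
S(T, E) = -1 (S(T, E) = 7 - 1*8 = 7 - 8 = -1)
k(l) = 2*l
Z(10, 6) + k(S(3, -6)) = (10 + 61*6 + 10*6) + 2*(-1) = (10 + 366 + 60) - 2 = 436 - 2 = 434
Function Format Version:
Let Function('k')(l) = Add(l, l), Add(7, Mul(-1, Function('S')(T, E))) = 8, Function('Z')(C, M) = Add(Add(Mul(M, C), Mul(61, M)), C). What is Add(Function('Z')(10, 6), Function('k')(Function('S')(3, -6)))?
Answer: 434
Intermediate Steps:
Function('Z')(C, M) = Add(C, Mul(61, M), Mul(C, M)) (Function('Z')(C, M) = Add(Add(Mul(C, M), Mul(61, M)), C) = Add(Add(Mul(61, M), Mul(C, M)), C) = Add(C, Mul(61, M), Mul(C, M)))
Function('S')(T, E) = -1 (Function('S')(T, E) = Add(7, Mul(-1, 8)) = Add(7, -8) = -1)
Function('k')(l) = Mul(2, l)
Add(Function('Z')(10, 6), Function('k')(Function('S')(3, -6))) = Add(Add(10, Mul(61, 6), Mul(10, 6)), Mul(2, -1)) = Add(Add(10, 366, 60), -2) = Add(436, -2) = 434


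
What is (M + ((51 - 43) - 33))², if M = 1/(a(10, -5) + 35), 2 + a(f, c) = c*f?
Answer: 181476/289 ≈ 627.94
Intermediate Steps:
a(f, c) = -2 + c*f
M = -1/17 (M = 1/((-2 - 5*10) + 35) = 1/((-2 - 50) + 35) = 1/(-52 + 35) = 1/(-17) = -1/17 ≈ -0.058824)
(M + ((51 - 43) - 33))² = (-1/17 + ((51 - 43) - 33))² = (-1/17 + (8 - 33))² = (-1/17 - 25)² = (-426/17)² = 181476/289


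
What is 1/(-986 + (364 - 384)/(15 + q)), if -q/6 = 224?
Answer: -1329/1310374 ≈ -0.0010142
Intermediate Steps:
q = -1344 (q = -6*224 = -1344)
1/(-986 + (364 - 384)/(15 + q)) = 1/(-986 + (364 - 384)/(15 - 1344)) = 1/(-986 - 20/(-1329)) = 1/(-986 - 20*(-1/1329)) = 1/(-986 + 20/1329) = 1/(-1310374/1329) = -1329/1310374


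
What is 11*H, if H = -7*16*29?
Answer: -35728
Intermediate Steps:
H = -3248 (H = -112*29 = -3248)
11*H = 11*(-3248) = -35728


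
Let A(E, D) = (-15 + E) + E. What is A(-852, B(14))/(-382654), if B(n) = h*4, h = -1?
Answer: 1719/382654 ≈ 0.0044923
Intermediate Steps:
B(n) = -4 (B(n) = -1*4 = -4)
A(E, D) = -15 + 2*E
A(-852, B(14))/(-382654) = (-15 + 2*(-852))/(-382654) = (-15 - 1704)*(-1/382654) = -1719*(-1/382654) = 1719/382654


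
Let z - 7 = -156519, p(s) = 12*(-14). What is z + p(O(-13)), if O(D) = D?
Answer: -156680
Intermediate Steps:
p(s) = -168
z = -156512 (z = 7 - 156519 = -156512)
z + p(O(-13)) = -156512 - 168 = -156680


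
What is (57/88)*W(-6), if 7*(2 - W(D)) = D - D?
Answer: 57/44 ≈ 1.2955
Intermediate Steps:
W(D) = 2 (W(D) = 2 - (D - D)/7 = 2 - ⅐*0 = 2 + 0 = 2)
(57/88)*W(-6) = (57/88)*2 = 57/44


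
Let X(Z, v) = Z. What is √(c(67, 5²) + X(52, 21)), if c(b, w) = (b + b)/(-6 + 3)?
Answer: √66/3 ≈ 2.7080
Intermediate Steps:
c(b, w) = -2*b/3 (c(b, w) = (2*b)/(-3) = (2*b)*(-⅓) = -2*b/3)
√(c(67, 5²) + X(52, 21)) = √(-⅔*67 + 52) = √(-134/3 + 52) = √(22/3) = √66/3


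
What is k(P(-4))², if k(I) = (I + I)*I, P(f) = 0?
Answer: 0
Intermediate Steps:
k(I) = 2*I² (k(I) = (2*I)*I = 2*I²)
k(P(-4))² = (2*0²)² = (2*0)² = 0² = 0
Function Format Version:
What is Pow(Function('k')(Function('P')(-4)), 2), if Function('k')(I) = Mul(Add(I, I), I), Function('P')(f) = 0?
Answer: 0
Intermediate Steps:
Function('k')(I) = Mul(2, Pow(I, 2)) (Function('k')(I) = Mul(Mul(2, I), I) = Mul(2, Pow(I, 2)))
Pow(Function('k')(Function('P')(-4)), 2) = Pow(Mul(2, Pow(0, 2)), 2) = Pow(Mul(2, 0), 2) = Pow(0, 2) = 0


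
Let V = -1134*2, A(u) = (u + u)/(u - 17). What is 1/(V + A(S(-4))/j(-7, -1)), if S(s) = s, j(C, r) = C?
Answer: -147/333404 ≈ -0.00044091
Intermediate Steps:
A(u) = 2*u/(-17 + u) (A(u) = (2*u)/(-17 + u) = 2*u/(-17 + u))
V = -2268
1/(V + A(S(-4))/j(-7, -1)) = 1/(-2268 + (2*(-4)/(-17 - 4))/(-7)) = 1/(-2268 - 2*(-4)/(7*(-21))) = 1/(-2268 - 2*(-4)*(-1)/(7*21)) = 1/(-2268 - ⅐*8/21) = 1/(-2268 - 8/147) = 1/(-333404/147) = -147/333404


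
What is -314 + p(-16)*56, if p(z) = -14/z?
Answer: -265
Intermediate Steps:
-314 + p(-16)*56 = -314 - 14/(-16)*56 = -314 - 14*(-1/16)*56 = -314 + (7/8)*56 = -314 + 49 = -265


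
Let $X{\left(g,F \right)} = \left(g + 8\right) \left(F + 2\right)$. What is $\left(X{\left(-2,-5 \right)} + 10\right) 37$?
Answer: $-296$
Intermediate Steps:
$X{\left(g,F \right)} = \left(2 + F\right) \left(8 + g\right)$ ($X{\left(g,F \right)} = \left(8 + g\right) \left(2 + F\right) = \left(2 + F\right) \left(8 + g\right)$)
$\left(X{\left(-2,-5 \right)} + 10\right) 37 = \left(\left(16 + 2 \left(-2\right) + 8 \left(-5\right) - -10\right) + 10\right) 37 = \left(\left(16 - 4 - 40 + 10\right) + 10\right) 37 = \left(-18 + 10\right) 37 = \left(-8\right) 37 = -296$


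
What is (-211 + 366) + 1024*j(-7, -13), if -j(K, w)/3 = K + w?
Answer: 61595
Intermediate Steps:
j(K, w) = -3*K - 3*w (j(K, w) = -3*(K + w) = -3*K - 3*w)
(-211 + 366) + 1024*j(-7, -13) = (-211 + 366) + 1024*(-3*(-7) - 3*(-13)) = 155 + 1024*(21 + 39) = 155 + 1024*60 = 155 + 61440 = 61595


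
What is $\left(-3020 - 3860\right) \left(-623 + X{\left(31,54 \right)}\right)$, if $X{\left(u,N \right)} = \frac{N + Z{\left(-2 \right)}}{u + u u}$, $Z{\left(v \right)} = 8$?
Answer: $4285810$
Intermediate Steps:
$X{\left(u,N \right)} = \frac{8 + N}{u + u^{2}}$ ($X{\left(u,N \right)} = \frac{N + 8}{u + u u} = \frac{8 + N}{u + u^{2}}$)
$\left(-3020 - 3860\right) \left(-623 + X{\left(31,54 \right)}\right) = \left(-3020 - 3860\right) \left(-623 + \frac{8 + 54}{31 \left(1 + 31\right)}\right) = - 6880 \left(-623 + \frac{1}{31} \cdot \frac{1}{32} \cdot 62\right) = - 6880 \left(-623 + \frac{1}{16}\right) = \left(-6880\right) \left(- \frac{9967}{16}\right) = 4285810$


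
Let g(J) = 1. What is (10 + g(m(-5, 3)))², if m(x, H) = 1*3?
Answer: 121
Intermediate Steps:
m(x, H) = 3
(10 + g(m(-5, 3)))² = (10 + 1)² = 11² = 121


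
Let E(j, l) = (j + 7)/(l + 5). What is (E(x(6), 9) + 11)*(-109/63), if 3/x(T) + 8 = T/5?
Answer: -595031/29988 ≈ -19.842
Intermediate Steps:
x(T) = 3/(-8 + T/5)
E(j, l) = (7 + j)/(5 + l)
(E(x(6), 9) + 11)*(-109/63) = ((7 + 15/(-40 + 6))/(5 + 9) + 11)*(-109/63) = ((7 + 15/(-34))/14 + 11)*(-109*1/63) = ((7 + 15*(-1/34))/14 + 11)*(-109/63) = ((7 - 15/34)/14 + 11)*(-109/63) = ((1/14)*(223/34) + 11)*(-109/63) = (223/476 + 11)*(-109/63) = (5459/476)*(-109/63) = -595031/29988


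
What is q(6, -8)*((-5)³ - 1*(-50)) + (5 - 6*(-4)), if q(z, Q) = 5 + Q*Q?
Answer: -5146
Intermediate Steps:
q(z, Q) = 5 + Q²
q(6, -8)*((-5)³ - 1*(-50)) + (5 - 6*(-4)) = (5 + (-8)²)*((-5)³ - 1*(-50)) + (5 - 6*(-4)) = (5 + 64)*(-125 + 50) + (5 + 24) = 69*(-75) + 29 = -5175 + 29 = -5146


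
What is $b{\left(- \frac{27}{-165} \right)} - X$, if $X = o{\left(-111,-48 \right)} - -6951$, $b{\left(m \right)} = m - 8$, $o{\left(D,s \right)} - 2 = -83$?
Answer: $- \frac{378281}{55} \approx -6877.8$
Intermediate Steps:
$o{\left(D,s \right)} = -81$ ($o{\left(D,s \right)} = 2 - 83 = -81$)
$b{\left(m \right)} = -8 + m$ ($b{\left(m \right)} = m - 8 = -8 + m$)
$X = 6870$ ($X = -81 - -6951 = -81 + 6951 = 6870$)
$b{\left(- \frac{27}{-165} \right)} - X = \left(-8 - \frac{27}{-165}\right) - 6870 = \left(-8 - - \frac{9}{55}\right) - 6870 = \left(-8 + \frac{9}{55}\right) - 6870 = - \frac{431}{55} - 6870 = - \frac{378281}{55}$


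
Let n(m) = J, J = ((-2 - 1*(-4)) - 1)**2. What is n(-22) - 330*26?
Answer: -8579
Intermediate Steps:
J = 1 (J = ((-2 + 4) - 1)**2 = (2 - 1)**2 = 1**2 = 1)
n(m) = 1
n(-22) - 330*26 = 1 - 330*26 = 1 - 8580 = -8579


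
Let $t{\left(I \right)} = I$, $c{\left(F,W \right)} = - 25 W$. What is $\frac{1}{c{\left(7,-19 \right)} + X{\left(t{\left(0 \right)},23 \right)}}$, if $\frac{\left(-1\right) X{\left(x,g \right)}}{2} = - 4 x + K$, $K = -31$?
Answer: $\frac{1}{537} \approx 0.0018622$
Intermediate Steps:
$X{\left(x,g \right)} = 62 + 8 x$ ($X{\left(x,g \right)} = - 2 \left(- 4 x - 31\right) = - 2 \left(-31 - 4 x\right) = 62 + 8 x$)
$\frac{1}{c{\left(7,-19 \right)} + X{\left(t{\left(0 \right)},23 \right)}} = \frac{1}{\left(-25\right) \left(-19\right) + \left(62 + 8 \cdot 0\right)} = \frac{1}{475 + \left(62 + 0\right)} = \frac{1}{475 + 62} = \frac{1}{537}$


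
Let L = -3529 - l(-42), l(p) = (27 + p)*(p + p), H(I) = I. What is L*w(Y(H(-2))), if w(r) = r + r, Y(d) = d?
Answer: 19156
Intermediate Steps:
l(p) = 2*p*(27 + p) (l(p) = (27 + p)*(2*p) = 2*p*(27 + p))
L = -4789 (L = -3529 - 2*(-42)*(27 - 42) = -3529 - 2*(-42)*(-15) = -3529 - 1*1260 = -3529 - 1260 = -4789)
w(r) = 2*r
L*w(Y(H(-2))) = -9578*(-2) = -4789*(-4) = 19156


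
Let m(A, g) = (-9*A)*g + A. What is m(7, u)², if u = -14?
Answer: 790321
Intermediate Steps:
m(A, g) = A - 9*A*g (m(A, g) = -9*A*g + A = A - 9*A*g)
m(7, u)² = (7*(1 - 9*(-14)))² = (7*(1 + 126))² = (7*127)² = 889² = 790321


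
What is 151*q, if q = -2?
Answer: -302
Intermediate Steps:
151*q = 151*(-2) = -302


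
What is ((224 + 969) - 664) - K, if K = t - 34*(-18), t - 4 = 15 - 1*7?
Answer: -95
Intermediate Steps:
t = 12 (t = 4 + (15 - 1*7) = 4 + (15 - 7) = 4 + 8 = 12)
K = 624 (K = 12 - 34*(-18) = 12 + 612 = 624)
((224 + 969) - 664) - K = ((224 + 969) - 664) - 1*624 = (1193 - 664) - 624 = 529 - 624 = -95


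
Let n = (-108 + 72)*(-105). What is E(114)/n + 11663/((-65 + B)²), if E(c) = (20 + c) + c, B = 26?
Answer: 1235093/159705 ≈ 7.7336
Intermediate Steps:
E(c) = 20 + 2*c
n = 3780 (n = -36*(-105) = 3780)
E(114)/n + 11663/((-65 + B)²) = (20 + 2*114)/3780 + 11663/((-65 + 26)²) = (20 + 228)*(1/3780) + 11663/((-39)²) = 248*(1/3780) + 11663/1521 = 62/945 + 11663*(1/1521) = 62/945 + 11663/1521 = 1235093/159705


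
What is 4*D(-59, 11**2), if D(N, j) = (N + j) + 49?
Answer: 444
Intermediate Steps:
D(N, j) = 49 + N + j
4*D(-59, 11**2) = 4*(49 - 59 + 11**2) = 4*(49 - 59 + 121) = 4*111 = 444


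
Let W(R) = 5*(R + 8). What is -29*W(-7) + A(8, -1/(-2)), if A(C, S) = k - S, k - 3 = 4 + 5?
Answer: -267/2 ≈ -133.50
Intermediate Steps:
k = 12 (k = 3 + (4 + 5) = 3 + 9 = 12)
W(R) = 40 + 5*R (W(R) = 5*(8 + R) = 40 + 5*R)
A(C, S) = 12 - S
-29*W(-7) + A(8, -1/(-2)) = -29*(40 + 5*(-7)) + (12 - (-1)/(-2)) = -29*(40 - 35) + (12 - (-1)*(-1)/2) = -29*5 + (12 - 1*1/2) = -145 + (12 - 1/2) = -145 + 23/2 = -267/2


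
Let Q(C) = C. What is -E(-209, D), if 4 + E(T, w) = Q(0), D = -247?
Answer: 4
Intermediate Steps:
E(T, w) = -4 (E(T, w) = -4 + 0 = -4)
-E(-209, D) = -1*(-4) = 4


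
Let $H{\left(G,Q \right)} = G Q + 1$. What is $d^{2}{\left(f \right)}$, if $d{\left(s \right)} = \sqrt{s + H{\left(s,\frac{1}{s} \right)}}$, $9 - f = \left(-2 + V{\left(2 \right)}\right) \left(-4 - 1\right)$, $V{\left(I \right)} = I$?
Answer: $11$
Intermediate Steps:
$H{\left(G,Q \right)} = 1 + G Q$
$f = 9$ ($f = 9 - \left(-2 + 2\right) \left(-4 - 1\right) = 9 - 0 \left(-5\right) = 9 - 0 = 9 + 0 = 9$)
$d{\left(s \right)} = \sqrt{2 + s}$ ($d{\left(s \right)} = \sqrt{s + \left(1 + \frac{s}{s}\right)} = \sqrt{s + \left(1 + 1\right)} = \sqrt{s + 2} = \sqrt{2 + s}$)
$d^{2}{\left(f \right)} = \left(\sqrt{2 + 9}\right)^{2} = \left(\sqrt{11}\right)^{2} = 11$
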